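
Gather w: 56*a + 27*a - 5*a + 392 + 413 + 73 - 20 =78*a + 858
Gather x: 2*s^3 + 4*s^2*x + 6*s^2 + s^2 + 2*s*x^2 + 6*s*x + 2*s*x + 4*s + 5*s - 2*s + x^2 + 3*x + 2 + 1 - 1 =2*s^3 + 7*s^2 + 7*s + x^2*(2*s + 1) + x*(4*s^2 + 8*s + 3) + 2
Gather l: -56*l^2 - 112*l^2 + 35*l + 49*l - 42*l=-168*l^2 + 42*l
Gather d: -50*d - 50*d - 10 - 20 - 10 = -100*d - 40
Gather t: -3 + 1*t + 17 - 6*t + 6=20 - 5*t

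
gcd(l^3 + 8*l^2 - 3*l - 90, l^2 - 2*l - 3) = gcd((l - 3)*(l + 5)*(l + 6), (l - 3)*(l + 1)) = l - 3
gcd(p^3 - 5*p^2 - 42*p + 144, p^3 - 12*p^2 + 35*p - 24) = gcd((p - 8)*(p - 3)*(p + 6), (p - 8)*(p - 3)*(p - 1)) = p^2 - 11*p + 24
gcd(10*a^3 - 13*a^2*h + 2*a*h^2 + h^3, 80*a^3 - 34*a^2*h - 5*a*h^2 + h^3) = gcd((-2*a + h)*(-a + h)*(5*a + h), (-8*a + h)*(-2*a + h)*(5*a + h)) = 10*a^2 - 3*a*h - h^2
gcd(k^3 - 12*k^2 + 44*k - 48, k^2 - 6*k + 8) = k^2 - 6*k + 8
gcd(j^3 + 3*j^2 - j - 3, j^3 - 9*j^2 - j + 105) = j + 3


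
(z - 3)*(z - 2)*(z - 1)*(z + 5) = z^4 - z^3 - 19*z^2 + 49*z - 30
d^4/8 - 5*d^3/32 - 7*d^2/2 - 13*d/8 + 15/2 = (d/4 + 1)*(d/2 + 1)*(d - 6)*(d - 5/4)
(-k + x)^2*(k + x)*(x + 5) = k^3*x + 5*k^3 - k^2*x^2 - 5*k^2*x - k*x^3 - 5*k*x^2 + x^4 + 5*x^3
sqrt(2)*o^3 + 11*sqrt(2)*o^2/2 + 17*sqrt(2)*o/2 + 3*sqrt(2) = (o + 2)*(o + 3)*(sqrt(2)*o + sqrt(2)/2)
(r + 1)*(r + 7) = r^2 + 8*r + 7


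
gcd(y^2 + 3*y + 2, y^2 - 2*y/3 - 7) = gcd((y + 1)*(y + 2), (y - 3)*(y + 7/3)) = 1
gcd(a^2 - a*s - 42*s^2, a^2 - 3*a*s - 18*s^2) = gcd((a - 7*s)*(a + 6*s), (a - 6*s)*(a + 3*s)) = 1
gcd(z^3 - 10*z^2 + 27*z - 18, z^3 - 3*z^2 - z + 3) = z^2 - 4*z + 3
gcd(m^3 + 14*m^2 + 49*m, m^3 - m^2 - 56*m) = m^2 + 7*m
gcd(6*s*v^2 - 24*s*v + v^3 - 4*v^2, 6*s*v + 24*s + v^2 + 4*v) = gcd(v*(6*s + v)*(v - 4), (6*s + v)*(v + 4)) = 6*s + v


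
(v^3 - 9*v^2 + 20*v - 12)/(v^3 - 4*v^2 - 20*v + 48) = (v - 1)/(v + 4)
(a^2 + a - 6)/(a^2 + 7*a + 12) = (a - 2)/(a + 4)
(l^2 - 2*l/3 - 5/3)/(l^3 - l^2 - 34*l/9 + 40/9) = 3*(l + 1)/(3*l^2 + 2*l - 8)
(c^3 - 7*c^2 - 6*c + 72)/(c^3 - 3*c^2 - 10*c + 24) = (c - 6)/(c - 2)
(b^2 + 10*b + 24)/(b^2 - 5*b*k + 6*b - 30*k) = (b + 4)/(b - 5*k)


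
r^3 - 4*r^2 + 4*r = r*(r - 2)^2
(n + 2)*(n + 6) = n^2 + 8*n + 12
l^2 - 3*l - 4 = (l - 4)*(l + 1)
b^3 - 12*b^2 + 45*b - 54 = (b - 6)*(b - 3)^2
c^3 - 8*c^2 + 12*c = c*(c - 6)*(c - 2)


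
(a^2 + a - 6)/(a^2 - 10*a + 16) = (a + 3)/(a - 8)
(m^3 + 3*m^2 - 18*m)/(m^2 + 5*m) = (m^2 + 3*m - 18)/(m + 5)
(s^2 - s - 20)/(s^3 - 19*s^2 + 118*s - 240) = (s + 4)/(s^2 - 14*s + 48)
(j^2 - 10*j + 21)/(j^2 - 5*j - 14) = (j - 3)/(j + 2)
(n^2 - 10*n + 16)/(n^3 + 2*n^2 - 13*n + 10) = (n - 8)/(n^2 + 4*n - 5)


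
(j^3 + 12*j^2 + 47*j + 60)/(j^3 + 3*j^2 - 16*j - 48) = (j + 5)/(j - 4)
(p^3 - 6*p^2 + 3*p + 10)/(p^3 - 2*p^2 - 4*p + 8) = (p^2 - 4*p - 5)/(p^2 - 4)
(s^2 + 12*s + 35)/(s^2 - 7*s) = (s^2 + 12*s + 35)/(s*(s - 7))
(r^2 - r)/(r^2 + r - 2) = r/(r + 2)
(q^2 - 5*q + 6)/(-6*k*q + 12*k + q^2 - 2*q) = (q - 3)/(-6*k + q)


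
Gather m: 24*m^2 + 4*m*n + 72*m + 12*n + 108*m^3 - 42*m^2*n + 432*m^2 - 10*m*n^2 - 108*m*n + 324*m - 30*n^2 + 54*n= 108*m^3 + m^2*(456 - 42*n) + m*(-10*n^2 - 104*n + 396) - 30*n^2 + 66*n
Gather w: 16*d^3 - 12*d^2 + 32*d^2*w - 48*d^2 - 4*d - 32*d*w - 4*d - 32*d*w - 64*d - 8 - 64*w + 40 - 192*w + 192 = 16*d^3 - 60*d^2 - 72*d + w*(32*d^2 - 64*d - 256) + 224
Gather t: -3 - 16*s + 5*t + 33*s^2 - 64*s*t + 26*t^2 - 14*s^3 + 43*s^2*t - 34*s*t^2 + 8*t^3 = -14*s^3 + 33*s^2 - 16*s + 8*t^3 + t^2*(26 - 34*s) + t*(43*s^2 - 64*s + 5) - 3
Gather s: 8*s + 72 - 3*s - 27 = 5*s + 45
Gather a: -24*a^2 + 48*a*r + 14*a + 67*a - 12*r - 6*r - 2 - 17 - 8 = -24*a^2 + a*(48*r + 81) - 18*r - 27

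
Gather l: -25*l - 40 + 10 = -25*l - 30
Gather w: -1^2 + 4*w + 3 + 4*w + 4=8*w + 6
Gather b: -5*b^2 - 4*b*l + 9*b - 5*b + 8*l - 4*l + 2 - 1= -5*b^2 + b*(4 - 4*l) + 4*l + 1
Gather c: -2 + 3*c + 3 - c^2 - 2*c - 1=-c^2 + c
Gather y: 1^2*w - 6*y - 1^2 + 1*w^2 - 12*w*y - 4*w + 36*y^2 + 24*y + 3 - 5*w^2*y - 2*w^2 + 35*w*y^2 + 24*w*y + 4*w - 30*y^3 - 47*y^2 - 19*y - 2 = -w^2 + w - 30*y^3 + y^2*(35*w - 11) + y*(-5*w^2 + 12*w - 1)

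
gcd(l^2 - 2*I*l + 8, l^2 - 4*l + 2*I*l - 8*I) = l + 2*I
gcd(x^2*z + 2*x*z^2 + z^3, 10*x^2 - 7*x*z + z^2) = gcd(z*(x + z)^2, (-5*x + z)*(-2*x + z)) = 1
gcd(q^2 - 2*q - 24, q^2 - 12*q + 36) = q - 6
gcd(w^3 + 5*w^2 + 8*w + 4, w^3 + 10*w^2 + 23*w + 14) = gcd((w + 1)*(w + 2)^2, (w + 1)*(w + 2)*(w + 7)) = w^2 + 3*w + 2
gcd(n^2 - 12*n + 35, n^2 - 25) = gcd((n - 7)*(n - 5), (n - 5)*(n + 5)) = n - 5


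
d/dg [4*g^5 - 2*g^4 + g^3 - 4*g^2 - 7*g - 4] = 20*g^4 - 8*g^3 + 3*g^2 - 8*g - 7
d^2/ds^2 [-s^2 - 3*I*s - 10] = -2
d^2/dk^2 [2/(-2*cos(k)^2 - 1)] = 8*(4*sin(k)^4 - 3)/(cos(2*k) + 2)^3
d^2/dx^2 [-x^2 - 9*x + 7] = -2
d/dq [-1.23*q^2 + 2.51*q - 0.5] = 2.51 - 2.46*q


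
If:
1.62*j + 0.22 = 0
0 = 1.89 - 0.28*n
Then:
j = -0.14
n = 6.75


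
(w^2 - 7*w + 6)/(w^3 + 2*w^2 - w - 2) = (w - 6)/(w^2 + 3*w + 2)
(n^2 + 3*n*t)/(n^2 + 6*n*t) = (n + 3*t)/(n + 6*t)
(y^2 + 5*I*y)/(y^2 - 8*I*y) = (y + 5*I)/(y - 8*I)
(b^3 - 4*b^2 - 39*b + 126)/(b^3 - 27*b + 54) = (b - 7)/(b - 3)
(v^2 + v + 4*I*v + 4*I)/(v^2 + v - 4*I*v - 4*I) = (v + 4*I)/(v - 4*I)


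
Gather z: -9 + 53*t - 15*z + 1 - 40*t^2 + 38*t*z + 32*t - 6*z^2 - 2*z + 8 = -40*t^2 + 85*t - 6*z^2 + z*(38*t - 17)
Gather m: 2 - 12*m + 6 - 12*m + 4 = 12 - 24*m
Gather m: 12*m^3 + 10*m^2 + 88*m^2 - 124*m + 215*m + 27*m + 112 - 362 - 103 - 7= 12*m^3 + 98*m^2 + 118*m - 360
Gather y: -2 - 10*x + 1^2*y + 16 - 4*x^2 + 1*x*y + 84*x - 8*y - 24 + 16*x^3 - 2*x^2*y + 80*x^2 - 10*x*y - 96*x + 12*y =16*x^3 + 76*x^2 - 22*x + y*(-2*x^2 - 9*x + 5) - 10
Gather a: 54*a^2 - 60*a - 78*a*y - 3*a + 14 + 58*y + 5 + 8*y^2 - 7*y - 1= 54*a^2 + a*(-78*y - 63) + 8*y^2 + 51*y + 18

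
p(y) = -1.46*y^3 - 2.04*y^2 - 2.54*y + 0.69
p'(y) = -4.38*y^2 - 4.08*y - 2.54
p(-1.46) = 4.59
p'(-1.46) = -5.92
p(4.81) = -221.20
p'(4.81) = -123.50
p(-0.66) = 1.90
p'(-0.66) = -1.76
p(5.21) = -274.39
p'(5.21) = -142.69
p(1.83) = -19.74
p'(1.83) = -24.67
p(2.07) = -26.26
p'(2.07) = -29.75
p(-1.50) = 4.84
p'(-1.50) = -6.28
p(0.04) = 0.59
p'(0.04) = -2.71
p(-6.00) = 257.85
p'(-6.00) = -135.74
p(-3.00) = 29.37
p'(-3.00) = -29.72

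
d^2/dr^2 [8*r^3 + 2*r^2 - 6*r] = 48*r + 4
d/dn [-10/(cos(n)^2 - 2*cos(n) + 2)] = 20*(1 - cos(n))*sin(n)/(cos(n)^2 - 2*cos(n) + 2)^2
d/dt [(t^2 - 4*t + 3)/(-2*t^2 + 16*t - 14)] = 2/(t^2 - 14*t + 49)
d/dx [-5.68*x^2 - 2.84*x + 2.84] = -11.36*x - 2.84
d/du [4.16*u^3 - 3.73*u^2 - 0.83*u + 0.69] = 12.48*u^2 - 7.46*u - 0.83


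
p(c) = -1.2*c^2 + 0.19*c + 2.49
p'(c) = 0.19 - 2.4*c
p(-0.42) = 2.20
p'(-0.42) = 1.20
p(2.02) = -2.02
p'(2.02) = -4.66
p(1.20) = 0.99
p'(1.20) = -2.69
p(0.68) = 2.06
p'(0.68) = -1.44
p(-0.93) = 1.28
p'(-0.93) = 2.42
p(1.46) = 0.21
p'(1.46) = -3.31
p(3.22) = -9.34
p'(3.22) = -7.54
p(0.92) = 1.65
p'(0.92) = -2.02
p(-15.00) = -270.36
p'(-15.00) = 36.19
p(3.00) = -7.74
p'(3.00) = -7.01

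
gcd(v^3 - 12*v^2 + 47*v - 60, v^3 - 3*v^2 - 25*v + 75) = v^2 - 8*v + 15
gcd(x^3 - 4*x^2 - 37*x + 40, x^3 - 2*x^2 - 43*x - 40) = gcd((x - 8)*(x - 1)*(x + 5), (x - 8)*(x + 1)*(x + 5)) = x^2 - 3*x - 40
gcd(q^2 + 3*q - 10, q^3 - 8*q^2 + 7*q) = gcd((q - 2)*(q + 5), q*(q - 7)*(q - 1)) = 1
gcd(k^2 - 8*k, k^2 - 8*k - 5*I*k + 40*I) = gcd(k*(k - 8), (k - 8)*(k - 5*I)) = k - 8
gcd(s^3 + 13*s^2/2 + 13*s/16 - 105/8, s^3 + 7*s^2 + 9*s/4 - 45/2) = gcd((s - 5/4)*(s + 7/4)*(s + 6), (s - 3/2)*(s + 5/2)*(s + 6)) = s + 6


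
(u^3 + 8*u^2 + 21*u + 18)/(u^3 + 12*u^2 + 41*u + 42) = (u + 3)/(u + 7)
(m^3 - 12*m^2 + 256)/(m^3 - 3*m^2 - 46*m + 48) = (m^2 - 4*m - 32)/(m^2 + 5*m - 6)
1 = 1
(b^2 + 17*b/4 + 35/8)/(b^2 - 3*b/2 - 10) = (b + 7/4)/(b - 4)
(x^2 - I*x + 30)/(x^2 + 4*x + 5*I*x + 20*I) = (x - 6*I)/(x + 4)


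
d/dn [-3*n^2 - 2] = -6*n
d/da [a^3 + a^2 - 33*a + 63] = 3*a^2 + 2*a - 33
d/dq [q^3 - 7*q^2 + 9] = q*(3*q - 14)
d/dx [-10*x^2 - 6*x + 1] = -20*x - 6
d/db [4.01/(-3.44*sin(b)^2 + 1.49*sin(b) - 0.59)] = (27.5888*sin(b) - 5.9749)*cos(b)/(3.44*sin(b)^2 - 1.49*sin(b) + 0.59)^2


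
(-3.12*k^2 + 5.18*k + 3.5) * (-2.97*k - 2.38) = 9.2664*k^3 - 7.959*k^2 - 22.7234*k - 8.33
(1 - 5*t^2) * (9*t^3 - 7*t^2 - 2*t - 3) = -45*t^5 + 35*t^4 + 19*t^3 + 8*t^2 - 2*t - 3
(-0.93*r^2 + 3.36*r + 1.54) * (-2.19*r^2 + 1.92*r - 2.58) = 2.0367*r^4 - 9.144*r^3 + 5.478*r^2 - 5.712*r - 3.9732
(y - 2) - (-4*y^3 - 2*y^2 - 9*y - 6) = 4*y^3 + 2*y^2 + 10*y + 4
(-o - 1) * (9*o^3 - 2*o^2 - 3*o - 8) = -9*o^4 - 7*o^3 + 5*o^2 + 11*o + 8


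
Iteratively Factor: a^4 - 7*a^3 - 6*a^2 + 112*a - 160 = (a - 5)*(a^3 - 2*a^2 - 16*a + 32) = (a - 5)*(a + 4)*(a^2 - 6*a + 8) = (a - 5)*(a - 2)*(a + 4)*(a - 4)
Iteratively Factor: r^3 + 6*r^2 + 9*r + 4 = (r + 1)*(r^2 + 5*r + 4) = (r + 1)^2*(r + 4)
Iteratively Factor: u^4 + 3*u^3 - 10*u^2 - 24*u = (u + 2)*(u^3 + u^2 - 12*u) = (u - 3)*(u + 2)*(u^2 + 4*u) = (u - 3)*(u + 2)*(u + 4)*(u)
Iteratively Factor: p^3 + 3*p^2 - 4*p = (p - 1)*(p^2 + 4*p) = p*(p - 1)*(p + 4)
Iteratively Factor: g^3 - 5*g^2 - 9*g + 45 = (g + 3)*(g^2 - 8*g + 15) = (g - 3)*(g + 3)*(g - 5)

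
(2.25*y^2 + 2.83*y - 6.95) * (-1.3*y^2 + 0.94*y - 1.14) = -2.925*y^4 - 1.564*y^3 + 9.1302*y^2 - 9.7592*y + 7.923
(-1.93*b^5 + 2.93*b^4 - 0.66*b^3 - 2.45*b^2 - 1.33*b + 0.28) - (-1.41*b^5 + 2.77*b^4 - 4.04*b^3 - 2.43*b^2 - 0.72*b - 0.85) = -0.52*b^5 + 0.16*b^4 + 3.38*b^3 - 0.02*b^2 - 0.61*b + 1.13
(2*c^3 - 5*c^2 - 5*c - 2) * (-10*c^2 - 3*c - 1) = -20*c^5 + 44*c^4 + 63*c^3 + 40*c^2 + 11*c + 2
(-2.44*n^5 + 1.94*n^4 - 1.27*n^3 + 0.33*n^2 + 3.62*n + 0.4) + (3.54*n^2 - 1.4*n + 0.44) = -2.44*n^5 + 1.94*n^4 - 1.27*n^3 + 3.87*n^2 + 2.22*n + 0.84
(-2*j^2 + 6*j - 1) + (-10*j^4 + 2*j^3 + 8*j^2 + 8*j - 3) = -10*j^4 + 2*j^3 + 6*j^2 + 14*j - 4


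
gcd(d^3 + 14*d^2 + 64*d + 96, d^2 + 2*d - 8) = d + 4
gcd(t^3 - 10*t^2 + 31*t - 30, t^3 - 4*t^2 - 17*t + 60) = t^2 - 8*t + 15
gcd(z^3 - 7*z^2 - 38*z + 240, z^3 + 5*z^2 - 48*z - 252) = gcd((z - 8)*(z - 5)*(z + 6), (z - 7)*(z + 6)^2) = z + 6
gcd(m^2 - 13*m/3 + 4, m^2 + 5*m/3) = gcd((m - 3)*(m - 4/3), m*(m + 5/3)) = 1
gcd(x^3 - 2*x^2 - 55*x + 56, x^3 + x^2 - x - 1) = x - 1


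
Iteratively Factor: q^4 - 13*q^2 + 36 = (q - 2)*(q^3 + 2*q^2 - 9*q - 18) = (q - 3)*(q - 2)*(q^2 + 5*q + 6) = (q - 3)*(q - 2)*(q + 3)*(q + 2)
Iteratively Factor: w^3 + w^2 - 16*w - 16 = (w - 4)*(w^2 + 5*w + 4) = (w - 4)*(w + 1)*(w + 4)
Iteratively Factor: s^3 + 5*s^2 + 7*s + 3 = (s + 3)*(s^2 + 2*s + 1) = (s + 1)*(s + 3)*(s + 1)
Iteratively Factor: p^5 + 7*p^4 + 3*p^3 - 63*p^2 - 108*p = (p - 3)*(p^4 + 10*p^3 + 33*p^2 + 36*p) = (p - 3)*(p + 4)*(p^3 + 6*p^2 + 9*p) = (p - 3)*(p + 3)*(p + 4)*(p^2 + 3*p) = p*(p - 3)*(p + 3)*(p + 4)*(p + 3)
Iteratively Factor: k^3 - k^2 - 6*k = (k)*(k^2 - k - 6) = k*(k + 2)*(k - 3)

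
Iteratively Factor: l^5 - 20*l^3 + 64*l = (l - 4)*(l^4 + 4*l^3 - 4*l^2 - 16*l) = (l - 4)*(l + 4)*(l^3 - 4*l) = (l - 4)*(l + 2)*(l + 4)*(l^2 - 2*l) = (l - 4)*(l - 2)*(l + 2)*(l + 4)*(l)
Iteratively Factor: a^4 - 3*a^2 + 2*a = (a + 2)*(a^3 - 2*a^2 + a) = (a - 1)*(a + 2)*(a^2 - a) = (a - 1)^2*(a + 2)*(a)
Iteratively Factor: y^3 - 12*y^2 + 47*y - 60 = (y - 4)*(y^2 - 8*y + 15) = (y - 4)*(y - 3)*(y - 5)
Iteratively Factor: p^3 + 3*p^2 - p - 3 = (p + 3)*(p^2 - 1) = (p - 1)*(p + 3)*(p + 1)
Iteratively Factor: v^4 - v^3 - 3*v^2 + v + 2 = (v - 1)*(v^3 - 3*v - 2) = (v - 2)*(v - 1)*(v^2 + 2*v + 1) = (v - 2)*(v - 1)*(v + 1)*(v + 1)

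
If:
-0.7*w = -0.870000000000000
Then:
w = 1.24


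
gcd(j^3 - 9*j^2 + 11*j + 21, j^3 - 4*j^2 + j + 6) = j^2 - 2*j - 3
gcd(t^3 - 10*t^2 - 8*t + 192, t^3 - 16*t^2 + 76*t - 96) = t^2 - 14*t + 48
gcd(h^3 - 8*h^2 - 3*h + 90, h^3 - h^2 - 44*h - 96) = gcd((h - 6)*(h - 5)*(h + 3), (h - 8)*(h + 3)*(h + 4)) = h + 3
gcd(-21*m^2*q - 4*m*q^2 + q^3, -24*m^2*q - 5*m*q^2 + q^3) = 3*m*q + q^2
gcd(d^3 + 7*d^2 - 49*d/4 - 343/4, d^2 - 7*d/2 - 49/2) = d + 7/2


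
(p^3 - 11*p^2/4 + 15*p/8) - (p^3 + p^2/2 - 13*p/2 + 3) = -13*p^2/4 + 67*p/8 - 3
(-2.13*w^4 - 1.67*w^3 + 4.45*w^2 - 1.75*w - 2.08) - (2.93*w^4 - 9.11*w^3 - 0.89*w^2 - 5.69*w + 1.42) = -5.06*w^4 + 7.44*w^3 + 5.34*w^2 + 3.94*w - 3.5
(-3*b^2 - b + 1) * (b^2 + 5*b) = -3*b^4 - 16*b^3 - 4*b^2 + 5*b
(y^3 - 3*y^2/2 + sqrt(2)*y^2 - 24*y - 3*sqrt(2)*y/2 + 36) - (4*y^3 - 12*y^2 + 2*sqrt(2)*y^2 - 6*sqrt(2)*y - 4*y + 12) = -3*y^3 - sqrt(2)*y^2 + 21*y^2/2 - 20*y + 9*sqrt(2)*y/2 + 24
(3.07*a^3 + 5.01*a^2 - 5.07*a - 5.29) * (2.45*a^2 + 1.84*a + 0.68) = 7.5215*a^5 + 17.9233*a^4 - 1.1155*a^3 - 18.8825*a^2 - 13.1812*a - 3.5972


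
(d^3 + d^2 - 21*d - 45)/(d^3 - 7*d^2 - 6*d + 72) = (d^2 - 2*d - 15)/(d^2 - 10*d + 24)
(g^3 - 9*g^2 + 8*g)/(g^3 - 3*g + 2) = g*(g - 8)/(g^2 + g - 2)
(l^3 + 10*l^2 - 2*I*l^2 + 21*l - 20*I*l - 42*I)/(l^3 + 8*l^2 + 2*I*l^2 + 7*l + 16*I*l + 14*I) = (l^2 + l*(3 - 2*I) - 6*I)/(l^2 + l*(1 + 2*I) + 2*I)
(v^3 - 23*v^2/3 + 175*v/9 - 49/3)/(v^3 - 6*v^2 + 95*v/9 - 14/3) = (3*v - 7)/(3*v - 2)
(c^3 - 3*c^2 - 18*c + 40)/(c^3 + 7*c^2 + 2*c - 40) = (c - 5)/(c + 5)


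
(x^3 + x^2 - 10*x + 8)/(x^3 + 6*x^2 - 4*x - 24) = (x^2 + 3*x - 4)/(x^2 + 8*x + 12)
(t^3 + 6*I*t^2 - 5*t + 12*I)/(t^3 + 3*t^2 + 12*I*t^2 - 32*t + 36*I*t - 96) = (t^2 + 2*I*t + 3)/(t^2 + t*(3 + 8*I) + 24*I)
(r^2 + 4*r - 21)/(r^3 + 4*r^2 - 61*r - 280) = (r - 3)/(r^2 - 3*r - 40)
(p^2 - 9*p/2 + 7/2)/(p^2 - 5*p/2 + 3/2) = (2*p - 7)/(2*p - 3)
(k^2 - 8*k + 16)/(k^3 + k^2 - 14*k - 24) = (k - 4)/(k^2 + 5*k + 6)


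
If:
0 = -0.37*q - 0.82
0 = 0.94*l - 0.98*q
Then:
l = -2.31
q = -2.22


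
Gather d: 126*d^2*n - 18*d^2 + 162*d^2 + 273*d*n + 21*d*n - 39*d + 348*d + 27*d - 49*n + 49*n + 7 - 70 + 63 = d^2*(126*n + 144) + d*(294*n + 336)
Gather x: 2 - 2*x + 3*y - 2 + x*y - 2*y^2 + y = x*(y - 2) - 2*y^2 + 4*y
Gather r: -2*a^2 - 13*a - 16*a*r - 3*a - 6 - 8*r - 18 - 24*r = -2*a^2 - 16*a + r*(-16*a - 32) - 24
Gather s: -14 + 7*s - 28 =7*s - 42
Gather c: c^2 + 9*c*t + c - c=c^2 + 9*c*t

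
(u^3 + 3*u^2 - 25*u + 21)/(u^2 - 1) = (u^2 + 4*u - 21)/(u + 1)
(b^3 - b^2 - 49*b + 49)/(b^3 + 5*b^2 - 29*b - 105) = (b^2 - 8*b + 7)/(b^2 - 2*b - 15)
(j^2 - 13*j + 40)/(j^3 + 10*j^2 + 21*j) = (j^2 - 13*j + 40)/(j*(j^2 + 10*j + 21))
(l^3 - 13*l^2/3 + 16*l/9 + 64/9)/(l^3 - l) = (9*l^2 - 48*l + 64)/(9*l*(l - 1))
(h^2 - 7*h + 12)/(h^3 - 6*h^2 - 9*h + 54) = (h - 4)/(h^2 - 3*h - 18)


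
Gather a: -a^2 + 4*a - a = -a^2 + 3*a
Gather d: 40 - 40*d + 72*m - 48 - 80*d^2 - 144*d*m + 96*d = -80*d^2 + d*(56 - 144*m) + 72*m - 8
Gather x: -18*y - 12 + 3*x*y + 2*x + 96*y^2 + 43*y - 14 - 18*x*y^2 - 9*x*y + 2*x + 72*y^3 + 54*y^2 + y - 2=x*(-18*y^2 - 6*y + 4) + 72*y^3 + 150*y^2 + 26*y - 28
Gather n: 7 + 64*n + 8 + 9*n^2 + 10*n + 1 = 9*n^2 + 74*n + 16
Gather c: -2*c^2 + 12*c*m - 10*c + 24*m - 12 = -2*c^2 + c*(12*m - 10) + 24*m - 12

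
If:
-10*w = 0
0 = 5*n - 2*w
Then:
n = 0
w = 0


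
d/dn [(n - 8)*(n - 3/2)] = 2*n - 19/2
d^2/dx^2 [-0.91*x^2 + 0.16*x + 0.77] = -1.82000000000000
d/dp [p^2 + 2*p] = 2*p + 2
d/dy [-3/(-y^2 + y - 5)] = 3*(1 - 2*y)/(y^2 - y + 5)^2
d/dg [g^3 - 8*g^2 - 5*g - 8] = 3*g^2 - 16*g - 5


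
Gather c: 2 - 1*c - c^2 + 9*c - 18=-c^2 + 8*c - 16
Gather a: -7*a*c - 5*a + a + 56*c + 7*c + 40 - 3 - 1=a*(-7*c - 4) + 63*c + 36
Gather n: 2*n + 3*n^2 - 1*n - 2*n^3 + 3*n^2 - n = -2*n^3 + 6*n^2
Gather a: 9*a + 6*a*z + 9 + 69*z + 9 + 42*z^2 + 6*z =a*(6*z + 9) + 42*z^2 + 75*z + 18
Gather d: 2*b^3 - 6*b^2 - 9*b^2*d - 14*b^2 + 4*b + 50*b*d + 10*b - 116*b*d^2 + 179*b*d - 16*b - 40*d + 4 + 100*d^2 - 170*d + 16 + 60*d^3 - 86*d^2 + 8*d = 2*b^3 - 20*b^2 - 2*b + 60*d^3 + d^2*(14 - 116*b) + d*(-9*b^2 + 229*b - 202) + 20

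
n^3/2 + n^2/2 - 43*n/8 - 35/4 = (n/2 + 1)*(n - 7/2)*(n + 5/2)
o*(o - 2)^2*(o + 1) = o^4 - 3*o^3 + 4*o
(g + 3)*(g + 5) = g^2 + 8*g + 15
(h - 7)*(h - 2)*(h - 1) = h^3 - 10*h^2 + 23*h - 14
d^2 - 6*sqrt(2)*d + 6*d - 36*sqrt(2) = (d + 6)*(d - 6*sqrt(2))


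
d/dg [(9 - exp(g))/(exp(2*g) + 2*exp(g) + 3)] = (2*(exp(g) - 9)*(exp(g) + 1) - exp(2*g) - 2*exp(g) - 3)*exp(g)/(exp(2*g) + 2*exp(g) + 3)^2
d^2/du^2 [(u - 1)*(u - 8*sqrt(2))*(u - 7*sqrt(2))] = 6*u - 30*sqrt(2) - 2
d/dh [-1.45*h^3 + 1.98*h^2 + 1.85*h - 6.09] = -4.35*h^2 + 3.96*h + 1.85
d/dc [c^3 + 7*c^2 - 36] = c*(3*c + 14)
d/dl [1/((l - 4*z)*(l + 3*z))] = (-2*l + z)/(l^4 - 2*l^3*z - 23*l^2*z^2 + 24*l*z^3 + 144*z^4)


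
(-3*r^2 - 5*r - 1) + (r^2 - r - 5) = -2*r^2 - 6*r - 6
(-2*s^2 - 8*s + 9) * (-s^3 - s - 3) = 2*s^5 + 8*s^4 - 7*s^3 + 14*s^2 + 15*s - 27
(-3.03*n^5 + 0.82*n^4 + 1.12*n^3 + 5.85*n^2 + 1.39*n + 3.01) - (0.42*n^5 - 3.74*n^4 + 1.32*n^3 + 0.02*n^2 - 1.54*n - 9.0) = -3.45*n^5 + 4.56*n^4 - 0.2*n^3 + 5.83*n^2 + 2.93*n + 12.01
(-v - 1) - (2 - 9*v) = 8*v - 3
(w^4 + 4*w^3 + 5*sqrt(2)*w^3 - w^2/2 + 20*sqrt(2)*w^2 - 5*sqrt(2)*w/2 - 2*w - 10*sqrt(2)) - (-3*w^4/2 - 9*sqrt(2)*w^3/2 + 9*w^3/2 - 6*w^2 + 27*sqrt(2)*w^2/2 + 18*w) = 5*w^4/2 - w^3/2 + 19*sqrt(2)*w^3/2 + 11*w^2/2 + 13*sqrt(2)*w^2/2 - 20*w - 5*sqrt(2)*w/2 - 10*sqrt(2)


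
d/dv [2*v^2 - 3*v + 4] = 4*v - 3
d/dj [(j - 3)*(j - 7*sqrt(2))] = 2*j - 7*sqrt(2) - 3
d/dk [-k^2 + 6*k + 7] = 6 - 2*k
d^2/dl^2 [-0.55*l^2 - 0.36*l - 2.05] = -1.10000000000000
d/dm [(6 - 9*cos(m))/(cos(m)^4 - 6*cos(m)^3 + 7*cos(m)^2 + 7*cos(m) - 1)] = 12*(-9*cos(m)^4 + 44*cos(m)^3 - 57*cos(m)^2 + 28*cos(m) + 11)*sin(m)/(-2*sin(m)^4 + 18*sin(m)^2 - 5*cos(m) + 3*cos(3*m) - 14)^2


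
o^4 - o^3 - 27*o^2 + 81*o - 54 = (o - 3)^2*(o - 1)*(o + 6)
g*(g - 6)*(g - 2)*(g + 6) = g^4 - 2*g^3 - 36*g^2 + 72*g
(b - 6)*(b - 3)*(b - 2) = b^3 - 11*b^2 + 36*b - 36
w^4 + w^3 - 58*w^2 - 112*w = w*(w - 8)*(w + 2)*(w + 7)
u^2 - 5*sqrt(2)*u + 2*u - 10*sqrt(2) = (u + 2)*(u - 5*sqrt(2))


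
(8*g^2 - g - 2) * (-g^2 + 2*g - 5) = -8*g^4 + 17*g^3 - 40*g^2 + g + 10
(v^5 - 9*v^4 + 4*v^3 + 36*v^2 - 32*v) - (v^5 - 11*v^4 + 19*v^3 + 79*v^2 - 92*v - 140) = 2*v^4 - 15*v^3 - 43*v^2 + 60*v + 140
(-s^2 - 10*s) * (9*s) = -9*s^3 - 90*s^2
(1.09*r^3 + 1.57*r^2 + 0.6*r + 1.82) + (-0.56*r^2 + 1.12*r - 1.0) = 1.09*r^3 + 1.01*r^2 + 1.72*r + 0.82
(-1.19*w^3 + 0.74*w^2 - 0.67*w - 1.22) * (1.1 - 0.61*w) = 0.7259*w^4 - 1.7604*w^3 + 1.2227*w^2 + 0.00719999999999987*w - 1.342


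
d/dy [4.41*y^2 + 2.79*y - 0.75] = 8.82*y + 2.79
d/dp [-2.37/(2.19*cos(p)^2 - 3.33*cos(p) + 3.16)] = (7.8921 - 10.3806*cos(p))*sin(p)/(2.19*cos(p)^2 - 3.33*cos(p) + 3.16)^2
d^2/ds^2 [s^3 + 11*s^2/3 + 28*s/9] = 6*s + 22/3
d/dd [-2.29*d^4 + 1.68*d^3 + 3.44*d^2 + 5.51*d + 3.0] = -9.16*d^3 + 5.04*d^2 + 6.88*d + 5.51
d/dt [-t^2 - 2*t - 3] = -2*t - 2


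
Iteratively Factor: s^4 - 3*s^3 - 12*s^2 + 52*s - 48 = (s - 2)*(s^3 - s^2 - 14*s + 24) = (s - 2)^2*(s^2 + s - 12) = (s - 3)*(s - 2)^2*(s + 4)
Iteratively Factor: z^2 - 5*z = (z)*(z - 5)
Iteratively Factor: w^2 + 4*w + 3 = (w + 3)*(w + 1)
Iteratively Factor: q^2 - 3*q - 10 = (q - 5)*(q + 2)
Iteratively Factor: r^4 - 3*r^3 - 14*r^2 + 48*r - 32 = (r - 2)*(r^3 - r^2 - 16*r + 16) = (r - 4)*(r - 2)*(r^2 + 3*r - 4) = (r - 4)*(r - 2)*(r + 4)*(r - 1)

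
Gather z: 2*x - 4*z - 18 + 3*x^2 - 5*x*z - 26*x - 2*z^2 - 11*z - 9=3*x^2 - 24*x - 2*z^2 + z*(-5*x - 15) - 27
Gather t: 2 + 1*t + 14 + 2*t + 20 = 3*t + 36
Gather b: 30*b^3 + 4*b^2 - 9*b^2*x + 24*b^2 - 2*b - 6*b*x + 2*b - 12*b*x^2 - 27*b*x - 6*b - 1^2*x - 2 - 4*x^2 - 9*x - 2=30*b^3 + b^2*(28 - 9*x) + b*(-12*x^2 - 33*x - 6) - 4*x^2 - 10*x - 4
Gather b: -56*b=-56*b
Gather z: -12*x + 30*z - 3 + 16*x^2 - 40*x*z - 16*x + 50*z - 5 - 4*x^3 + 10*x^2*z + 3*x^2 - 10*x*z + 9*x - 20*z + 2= -4*x^3 + 19*x^2 - 19*x + z*(10*x^2 - 50*x + 60) - 6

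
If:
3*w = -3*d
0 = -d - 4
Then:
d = -4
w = 4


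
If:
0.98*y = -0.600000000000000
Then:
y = -0.61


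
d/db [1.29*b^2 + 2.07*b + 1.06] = 2.58*b + 2.07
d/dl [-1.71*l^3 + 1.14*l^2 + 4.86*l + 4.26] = -5.13*l^2 + 2.28*l + 4.86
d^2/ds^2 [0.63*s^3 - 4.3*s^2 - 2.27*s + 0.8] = 3.78*s - 8.6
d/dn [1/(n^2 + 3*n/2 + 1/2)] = 2*(-4*n - 3)/(2*n^2 + 3*n + 1)^2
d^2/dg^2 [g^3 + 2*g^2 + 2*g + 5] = 6*g + 4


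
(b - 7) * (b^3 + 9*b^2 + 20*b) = b^4 + 2*b^3 - 43*b^2 - 140*b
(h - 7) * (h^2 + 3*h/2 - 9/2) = h^3 - 11*h^2/2 - 15*h + 63/2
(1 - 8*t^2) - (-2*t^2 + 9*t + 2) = -6*t^2 - 9*t - 1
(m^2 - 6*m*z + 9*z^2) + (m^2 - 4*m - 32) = 2*m^2 - 6*m*z - 4*m + 9*z^2 - 32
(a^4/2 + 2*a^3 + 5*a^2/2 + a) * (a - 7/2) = a^5/2 + a^4/4 - 9*a^3/2 - 31*a^2/4 - 7*a/2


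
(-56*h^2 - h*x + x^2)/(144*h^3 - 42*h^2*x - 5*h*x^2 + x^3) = (7*h + x)/(-18*h^2 + 3*h*x + x^2)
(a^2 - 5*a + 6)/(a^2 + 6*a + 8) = (a^2 - 5*a + 6)/(a^2 + 6*a + 8)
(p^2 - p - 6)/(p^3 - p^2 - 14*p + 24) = (p + 2)/(p^2 + 2*p - 8)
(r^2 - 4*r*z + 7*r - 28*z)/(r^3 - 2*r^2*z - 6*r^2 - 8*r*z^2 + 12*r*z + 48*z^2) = (r + 7)/(r^2 + 2*r*z - 6*r - 12*z)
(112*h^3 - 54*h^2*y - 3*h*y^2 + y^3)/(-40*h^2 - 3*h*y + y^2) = (-14*h^2 + 5*h*y + y^2)/(5*h + y)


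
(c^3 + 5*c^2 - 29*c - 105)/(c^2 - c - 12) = (c^2 + 2*c - 35)/(c - 4)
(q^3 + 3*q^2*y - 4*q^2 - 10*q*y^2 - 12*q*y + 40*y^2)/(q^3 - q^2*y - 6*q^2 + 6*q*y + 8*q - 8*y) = (-q^2 - 3*q*y + 10*y^2)/(-q^2 + q*y + 2*q - 2*y)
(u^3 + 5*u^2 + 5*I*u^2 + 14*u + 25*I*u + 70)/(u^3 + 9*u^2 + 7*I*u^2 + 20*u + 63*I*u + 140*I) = (u - 2*I)/(u + 4)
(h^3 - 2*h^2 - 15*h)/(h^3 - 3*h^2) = (h^2 - 2*h - 15)/(h*(h - 3))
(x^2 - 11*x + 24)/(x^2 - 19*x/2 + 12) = 2*(x - 3)/(2*x - 3)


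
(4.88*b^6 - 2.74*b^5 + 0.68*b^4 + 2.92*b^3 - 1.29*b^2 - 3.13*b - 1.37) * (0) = 0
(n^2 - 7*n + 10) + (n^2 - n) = 2*n^2 - 8*n + 10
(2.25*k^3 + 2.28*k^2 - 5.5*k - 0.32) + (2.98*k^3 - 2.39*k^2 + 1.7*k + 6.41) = 5.23*k^3 - 0.11*k^2 - 3.8*k + 6.09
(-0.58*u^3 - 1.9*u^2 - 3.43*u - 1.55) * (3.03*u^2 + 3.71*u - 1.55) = -1.7574*u^5 - 7.9088*u^4 - 16.5429*u^3 - 14.4768*u^2 - 0.433999999999999*u + 2.4025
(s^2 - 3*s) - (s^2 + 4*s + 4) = -7*s - 4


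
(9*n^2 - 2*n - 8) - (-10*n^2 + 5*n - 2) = 19*n^2 - 7*n - 6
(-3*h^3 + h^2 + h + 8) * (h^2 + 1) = -3*h^5 + h^4 - 2*h^3 + 9*h^2 + h + 8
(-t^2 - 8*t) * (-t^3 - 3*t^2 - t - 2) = t^5 + 11*t^4 + 25*t^3 + 10*t^2 + 16*t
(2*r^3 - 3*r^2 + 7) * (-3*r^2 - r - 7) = -6*r^5 + 7*r^4 - 11*r^3 - 7*r - 49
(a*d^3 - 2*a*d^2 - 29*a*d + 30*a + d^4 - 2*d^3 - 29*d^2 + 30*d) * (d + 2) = a*d^4 - 33*a*d^2 - 28*a*d + 60*a + d^5 - 33*d^3 - 28*d^2 + 60*d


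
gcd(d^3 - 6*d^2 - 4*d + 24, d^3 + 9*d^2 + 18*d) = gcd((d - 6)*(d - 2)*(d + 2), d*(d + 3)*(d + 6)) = 1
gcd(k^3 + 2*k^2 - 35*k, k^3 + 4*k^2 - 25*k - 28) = k + 7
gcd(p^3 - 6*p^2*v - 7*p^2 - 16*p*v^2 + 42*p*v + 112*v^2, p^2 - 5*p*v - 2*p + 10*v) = 1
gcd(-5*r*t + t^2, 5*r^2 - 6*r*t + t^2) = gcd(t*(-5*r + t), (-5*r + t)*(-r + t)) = 5*r - t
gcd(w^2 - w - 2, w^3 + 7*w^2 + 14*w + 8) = w + 1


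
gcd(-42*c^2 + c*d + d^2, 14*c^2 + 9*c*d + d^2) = 7*c + d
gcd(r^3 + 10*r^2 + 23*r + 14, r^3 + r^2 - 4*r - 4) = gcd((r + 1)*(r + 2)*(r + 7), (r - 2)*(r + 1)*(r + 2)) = r^2 + 3*r + 2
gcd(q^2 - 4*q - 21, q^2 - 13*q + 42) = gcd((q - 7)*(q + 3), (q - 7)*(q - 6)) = q - 7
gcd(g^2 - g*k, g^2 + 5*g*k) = g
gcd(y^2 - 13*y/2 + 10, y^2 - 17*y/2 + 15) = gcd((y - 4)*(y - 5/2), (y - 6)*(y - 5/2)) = y - 5/2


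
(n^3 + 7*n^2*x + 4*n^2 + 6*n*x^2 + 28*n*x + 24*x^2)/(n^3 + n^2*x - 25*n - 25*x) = (n^2 + 6*n*x + 4*n + 24*x)/(n^2 - 25)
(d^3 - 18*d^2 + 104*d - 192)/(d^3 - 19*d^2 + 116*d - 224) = (d - 6)/(d - 7)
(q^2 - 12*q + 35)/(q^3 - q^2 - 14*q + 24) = (q^2 - 12*q + 35)/(q^3 - q^2 - 14*q + 24)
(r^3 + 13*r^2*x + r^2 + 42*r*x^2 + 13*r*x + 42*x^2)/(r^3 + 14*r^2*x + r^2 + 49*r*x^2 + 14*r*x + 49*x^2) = (r + 6*x)/(r + 7*x)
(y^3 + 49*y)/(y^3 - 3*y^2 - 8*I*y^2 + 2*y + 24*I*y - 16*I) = (y^3 + 49*y)/(y^3 + y^2*(-3 - 8*I) + y*(2 + 24*I) - 16*I)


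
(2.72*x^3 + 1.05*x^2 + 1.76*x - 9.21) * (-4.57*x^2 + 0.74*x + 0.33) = -12.4304*x^5 - 2.7857*x^4 - 6.3686*x^3 + 43.7386*x^2 - 6.2346*x - 3.0393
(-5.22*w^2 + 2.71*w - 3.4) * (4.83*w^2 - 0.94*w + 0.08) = -25.2126*w^4 + 17.9961*w^3 - 19.387*w^2 + 3.4128*w - 0.272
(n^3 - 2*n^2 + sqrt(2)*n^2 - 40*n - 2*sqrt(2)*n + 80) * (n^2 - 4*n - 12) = n^5 - 6*n^4 + sqrt(2)*n^4 - 44*n^3 - 6*sqrt(2)*n^3 - 4*sqrt(2)*n^2 + 264*n^2 + 24*sqrt(2)*n + 160*n - 960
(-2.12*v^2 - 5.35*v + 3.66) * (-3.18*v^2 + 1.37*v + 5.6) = 6.7416*v^4 + 14.1086*v^3 - 30.8403*v^2 - 24.9458*v + 20.496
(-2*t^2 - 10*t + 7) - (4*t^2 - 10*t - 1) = 8 - 6*t^2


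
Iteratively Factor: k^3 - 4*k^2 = (k - 4)*(k^2) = k*(k - 4)*(k)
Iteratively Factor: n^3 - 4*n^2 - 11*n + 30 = (n - 5)*(n^2 + n - 6) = (n - 5)*(n + 3)*(n - 2)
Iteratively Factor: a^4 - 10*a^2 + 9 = (a + 1)*(a^3 - a^2 - 9*a + 9) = (a + 1)*(a + 3)*(a^2 - 4*a + 3) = (a - 3)*(a + 1)*(a + 3)*(a - 1)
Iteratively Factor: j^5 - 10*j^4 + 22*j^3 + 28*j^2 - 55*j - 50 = (j - 5)*(j^4 - 5*j^3 - 3*j^2 + 13*j + 10) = (j - 5)^2*(j^3 - 3*j - 2) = (j - 5)^2*(j + 1)*(j^2 - j - 2) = (j - 5)^2*(j - 2)*(j + 1)*(j + 1)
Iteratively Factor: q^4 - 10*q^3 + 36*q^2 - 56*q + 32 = (q - 4)*(q^3 - 6*q^2 + 12*q - 8) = (q - 4)*(q - 2)*(q^2 - 4*q + 4) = (q - 4)*(q - 2)^2*(q - 2)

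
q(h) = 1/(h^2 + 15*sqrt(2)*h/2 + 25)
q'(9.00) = 0.00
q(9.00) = 0.00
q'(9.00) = 0.00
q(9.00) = 0.00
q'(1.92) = -0.00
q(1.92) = 0.02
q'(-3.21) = -2.65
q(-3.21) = 0.80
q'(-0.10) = -0.02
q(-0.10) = 0.04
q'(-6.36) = 0.52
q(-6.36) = -0.50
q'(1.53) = -0.00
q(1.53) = 0.02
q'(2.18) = -0.00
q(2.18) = 0.02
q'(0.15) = -0.02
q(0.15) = 0.04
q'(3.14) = 0.00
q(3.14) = 0.01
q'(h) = (-2*h - 15*sqrt(2)/2)/(h^2 + 15*sqrt(2)*h/2 + 25)^2 = 2*(-4*h - 15*sqrt(2))/(2*h^2 + 15*sqrt(2)*h + 50)^2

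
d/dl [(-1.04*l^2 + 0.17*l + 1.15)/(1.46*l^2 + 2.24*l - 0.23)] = (-2.5778*l^2 - 2.8796*l - 2.6151)/(2.1316*l^4 + 6.5408*l^3 + 4.346*l^2 - 1.0304*l + 0.0529)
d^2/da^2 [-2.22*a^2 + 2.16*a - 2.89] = -4.44000000000000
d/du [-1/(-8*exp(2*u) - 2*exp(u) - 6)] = (-8*exp(u) - 1)*exp(u)/(2*(4*exp(2*u) + exp(u) + 3)^2)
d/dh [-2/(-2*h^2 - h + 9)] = 2*(-4*h - 1)/(2*h^2 + h - 9)^2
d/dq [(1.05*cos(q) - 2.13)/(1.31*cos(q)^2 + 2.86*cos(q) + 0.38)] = (1.3755*cos(q)^2 - 5.5806*cos(q) - 6.4908)*sin(q)/(1.7161*cos(q)^4 + 7.4932*cos(q)^3 + 9.1752*cos(q)^2 + 2.1736*cos(q) + 0.1444)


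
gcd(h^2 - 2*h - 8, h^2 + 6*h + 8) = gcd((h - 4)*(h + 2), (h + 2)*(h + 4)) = h + 2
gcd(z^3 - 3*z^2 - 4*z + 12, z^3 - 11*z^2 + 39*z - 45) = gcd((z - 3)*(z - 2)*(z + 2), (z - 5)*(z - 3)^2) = z - 3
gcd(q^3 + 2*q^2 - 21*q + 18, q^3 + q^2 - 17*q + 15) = q^2 - 4*q + 3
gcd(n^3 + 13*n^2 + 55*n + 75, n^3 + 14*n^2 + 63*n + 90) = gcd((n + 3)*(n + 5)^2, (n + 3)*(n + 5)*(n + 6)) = n^2 + 8*n + 15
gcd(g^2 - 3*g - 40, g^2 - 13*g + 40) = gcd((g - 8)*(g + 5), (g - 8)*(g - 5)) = g - 8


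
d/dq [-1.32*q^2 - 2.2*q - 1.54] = -2.64*q - 2.2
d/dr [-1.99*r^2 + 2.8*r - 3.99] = 2.8 - 3.98*r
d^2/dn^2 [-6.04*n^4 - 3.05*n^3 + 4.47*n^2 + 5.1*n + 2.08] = -72.48*n^2 - 18.3*n + 8.94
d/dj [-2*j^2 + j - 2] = 1 - 4*j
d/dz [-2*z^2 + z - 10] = 1 - 4*z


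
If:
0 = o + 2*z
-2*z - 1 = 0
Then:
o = 1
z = -1/2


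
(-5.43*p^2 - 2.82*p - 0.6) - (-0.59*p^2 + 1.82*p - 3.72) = -4.84*p^2 - 4.64*p + 3.12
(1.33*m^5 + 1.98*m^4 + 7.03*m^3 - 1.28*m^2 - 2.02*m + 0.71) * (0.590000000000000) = 0.7847*m^5 + 1.1682*m^4 + 4.1477*m^3 - 0.7552*m^2 - 1.1918*m + 0.4189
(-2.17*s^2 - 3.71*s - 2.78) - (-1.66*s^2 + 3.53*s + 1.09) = -0.51*s^2 - 7.24*s - 3.87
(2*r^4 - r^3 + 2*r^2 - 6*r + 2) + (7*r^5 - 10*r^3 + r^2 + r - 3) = 7*r^5 + 2*r^4 - 11*r^3 + 3*r^2 - 5*r - 1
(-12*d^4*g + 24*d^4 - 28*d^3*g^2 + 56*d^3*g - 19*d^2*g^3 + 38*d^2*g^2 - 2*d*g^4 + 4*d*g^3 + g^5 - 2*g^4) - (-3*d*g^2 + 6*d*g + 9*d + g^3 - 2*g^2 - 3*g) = -12*d^4*g + 24*d^4 - 28*d^3*g^2 + 56*d^3*g - 19*d^2*g^3 + 38*d^2*g^2 - 2*d*g^4 + 4*d*g^3 + 3*d*g^2 - 6*d*g - 9*d + g^5 - 2*g^4 - g^3 + 2*g^2 + 3*g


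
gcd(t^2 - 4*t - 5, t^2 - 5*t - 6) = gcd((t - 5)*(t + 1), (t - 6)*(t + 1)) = t + 1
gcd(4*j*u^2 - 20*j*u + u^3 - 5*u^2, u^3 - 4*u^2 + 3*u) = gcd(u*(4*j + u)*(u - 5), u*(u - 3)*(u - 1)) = u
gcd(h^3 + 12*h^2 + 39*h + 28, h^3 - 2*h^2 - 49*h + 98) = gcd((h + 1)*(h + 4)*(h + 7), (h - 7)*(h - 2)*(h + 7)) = h + 7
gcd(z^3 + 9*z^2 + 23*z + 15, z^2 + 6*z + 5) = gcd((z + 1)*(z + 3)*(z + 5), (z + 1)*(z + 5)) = z^2 + 6*z + 5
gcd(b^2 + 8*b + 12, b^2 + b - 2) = b + 2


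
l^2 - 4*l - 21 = (l - 7)*(l + 3)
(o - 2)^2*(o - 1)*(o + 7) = o^4 + 2*o^3 - 27*o^2 + 52*o - 28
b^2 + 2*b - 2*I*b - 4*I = (b + 2)*(b - 2*I)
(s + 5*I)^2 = s^2 + 10*I*s - 25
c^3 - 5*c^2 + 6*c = c*(c - 3)*(c - 2)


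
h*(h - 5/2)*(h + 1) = h^3 - 3*h^2/2 - 5*h/2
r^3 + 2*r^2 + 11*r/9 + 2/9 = (r + 1/3)*(r + 2/3)*(r + 1)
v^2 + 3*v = v*(v + 3)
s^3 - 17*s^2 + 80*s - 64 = (s - 8)^2*(s - 1)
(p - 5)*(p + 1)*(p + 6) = p^3 + 2*p^2 - 29*p - 30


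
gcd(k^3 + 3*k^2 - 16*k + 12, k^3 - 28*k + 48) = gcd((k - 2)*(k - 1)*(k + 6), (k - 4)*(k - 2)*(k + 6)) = k^2 + 4*k - 12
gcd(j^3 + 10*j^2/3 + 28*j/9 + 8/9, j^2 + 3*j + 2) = j + 2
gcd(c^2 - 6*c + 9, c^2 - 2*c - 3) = c - 3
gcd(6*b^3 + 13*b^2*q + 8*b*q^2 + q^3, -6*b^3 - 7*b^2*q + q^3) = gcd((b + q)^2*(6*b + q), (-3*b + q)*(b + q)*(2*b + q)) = b + q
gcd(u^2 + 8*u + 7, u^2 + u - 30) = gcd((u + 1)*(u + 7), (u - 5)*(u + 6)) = 1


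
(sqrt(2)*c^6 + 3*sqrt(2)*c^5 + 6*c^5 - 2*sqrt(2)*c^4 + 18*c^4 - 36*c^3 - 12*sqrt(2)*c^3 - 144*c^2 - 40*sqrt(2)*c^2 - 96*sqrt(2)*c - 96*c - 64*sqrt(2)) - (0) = sqrt(2)*c^6 + 3*sqrt(2)*c^5 + 6*c^5 - 2*sqrt(2)*c^4 + 18*c^4 - 36*c^3 - 12*sqrt(2)*c^3 - 144*c^2 - 40*sqrt(2)*c^2 - 96*sqrt(2)*c - 96*c - 64*sqrt(2)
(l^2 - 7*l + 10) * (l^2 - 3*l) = l^4 - 10*l^3 + 31*l^2 - 30*l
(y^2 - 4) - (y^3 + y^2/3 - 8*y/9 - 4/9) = -y^3 + 2*y^2/3 + 8*y/9 - 32/9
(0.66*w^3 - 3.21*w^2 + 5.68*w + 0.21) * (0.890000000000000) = 0.5874*w^3 - 2.8569*w^2 + 5.0552*w + 0.1869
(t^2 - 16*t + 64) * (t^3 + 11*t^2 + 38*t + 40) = t^5 - 5*t^4 - 74*t^3 + 136*t^2 + 1792*t + 2560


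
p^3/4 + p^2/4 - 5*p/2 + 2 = (p/4 + 1)*(p - 2)*(p - 1)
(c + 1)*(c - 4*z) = c^2 - 4*c*z + c - 4*z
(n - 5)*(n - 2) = n^2 - 7*n + 10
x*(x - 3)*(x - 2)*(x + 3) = x^4 - 2*x^3 - 9*x^2 + 18*x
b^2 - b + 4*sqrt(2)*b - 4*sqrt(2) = (b - 1)*(b + 4*sqrt(2))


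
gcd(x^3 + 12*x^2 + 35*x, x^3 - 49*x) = x^2 + 7*x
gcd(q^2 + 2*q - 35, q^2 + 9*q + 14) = q + 7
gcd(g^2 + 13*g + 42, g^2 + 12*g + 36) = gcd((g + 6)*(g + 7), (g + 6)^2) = g + 6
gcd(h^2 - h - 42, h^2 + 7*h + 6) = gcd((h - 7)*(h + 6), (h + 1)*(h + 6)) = h + 6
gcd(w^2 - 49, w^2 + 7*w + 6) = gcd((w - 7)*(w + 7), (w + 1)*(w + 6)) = 1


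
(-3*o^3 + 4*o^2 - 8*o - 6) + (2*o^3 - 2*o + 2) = -o^3 + 4*o^2 - 10*o - 4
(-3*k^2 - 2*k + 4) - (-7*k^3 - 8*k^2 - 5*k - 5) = 7*k^3 + 5*k^2 + 3*k + 9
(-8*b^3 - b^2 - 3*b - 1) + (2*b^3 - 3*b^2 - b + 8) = -6*b^3 - 4*b^2 - 4*b + 7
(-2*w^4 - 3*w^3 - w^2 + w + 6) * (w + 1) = -2*w^5 - 5*w^4 - 4*w^3 + 7*w + 6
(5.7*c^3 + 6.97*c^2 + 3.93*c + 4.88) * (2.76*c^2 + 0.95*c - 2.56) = 15.732*c^5 + 24.6522*c^4 + 2.8763*c^3 - 0.640900000000002*c^2 - 5.4248*c - 12.4928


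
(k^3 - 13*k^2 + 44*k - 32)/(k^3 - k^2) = 1 - 12/k + 32/k^2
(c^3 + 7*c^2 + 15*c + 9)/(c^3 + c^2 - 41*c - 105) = (c^2 + 4*c + 3)/(c^2 - 2*c - 35)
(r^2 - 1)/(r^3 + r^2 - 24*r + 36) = (r^2 - 1)/(r^3 + r^2 - 24*r + 36)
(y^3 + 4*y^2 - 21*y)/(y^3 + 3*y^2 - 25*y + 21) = y/(y - 1)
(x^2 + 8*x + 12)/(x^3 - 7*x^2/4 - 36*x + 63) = 4*(x + 2)/(4*x^2 - 31*x + 42)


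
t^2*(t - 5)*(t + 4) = t^4 - t^3 - 20*t^2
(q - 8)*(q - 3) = q^2 - 11*q + 24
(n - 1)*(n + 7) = n^2 + 6*n - 7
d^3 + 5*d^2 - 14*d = d*(d - 2)*(d + 7)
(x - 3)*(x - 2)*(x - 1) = x^3 - 6*x^2 + 11*x - 6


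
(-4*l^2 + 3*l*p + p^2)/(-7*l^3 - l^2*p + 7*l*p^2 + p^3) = (4*l + p)/(7*l^2 + 8*l*p + p^2)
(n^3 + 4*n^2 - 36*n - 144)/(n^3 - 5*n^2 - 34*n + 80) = (n^3 + 4*n^2 - 36*n - 144)/(n^3 - 5*n^2 - 34*n + 80)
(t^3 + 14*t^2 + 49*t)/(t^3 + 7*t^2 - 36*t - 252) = t*(t + 7)/(t^2 - 36)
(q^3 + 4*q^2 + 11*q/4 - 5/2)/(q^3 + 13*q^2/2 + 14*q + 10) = (q - 1/2)/(q + 2)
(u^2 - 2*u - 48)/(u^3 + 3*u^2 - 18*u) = (u - 8)/(u*(u - 3))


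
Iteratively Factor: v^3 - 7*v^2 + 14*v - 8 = (v - 2)*(v^2 - 5*v + 4) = (v - 2)*(v - 1)*(v - 4)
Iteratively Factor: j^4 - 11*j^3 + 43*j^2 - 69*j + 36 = (j - 4)*(j^3 - 7*j^2 + 15*j - 9) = (j - 4)*(j - 3)*(j^2 - 4*j + 3) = (j - 4)*(j - 3)*(j - 1)*(j - 3)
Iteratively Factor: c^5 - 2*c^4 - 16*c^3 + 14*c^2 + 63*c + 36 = (c + 1)*(c^4 - 3*c^3 - 13*c^2 + 27*c + 36) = (c - 3)*(c + 1)*(c^3 - 13*c - 12) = (c - 3)*(c + 1)*(c + 3)*(c^2 - 3*c - 4) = (c - 4)*(c - 3)*(c + 1)*(c + 3)*(c + 1)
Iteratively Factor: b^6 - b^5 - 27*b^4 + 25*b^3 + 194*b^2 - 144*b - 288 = (b - 2)*(b^5 + b^4 - 25*b^3 - 25*b^2 + 144*b + 144) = (b - 2)*(b + 3)*(b^4 - 2*b^3 - 19*b^2 + 32*b + 48) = (b - 2)*(b + 3)*(b + 4)*(b^3 - 6*b^2 + 5*b + 12) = (b - 3)*(b - 2)*(b + 3)*(b + 4)*(b^2 - 3*b - 4) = (b - 4)*(b - 3)*(b - 2)*(b + 3)*(b + 4)*(b + 1)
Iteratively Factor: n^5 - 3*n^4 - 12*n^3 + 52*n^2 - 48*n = (n - 3)*(n^4 - 12*n^2 + 16*n) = (n - 3)*(n + 4)*(n^3 - 4*n^2 + 4*n) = (n - 3)*(n - 2)*(n + 4)*(n^2 - 2*n) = n*(n - 3)*(n - 2)*(n + 4)*(n - 2)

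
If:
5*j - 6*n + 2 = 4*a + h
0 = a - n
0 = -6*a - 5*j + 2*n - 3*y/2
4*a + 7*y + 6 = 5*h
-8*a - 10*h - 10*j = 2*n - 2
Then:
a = 63/223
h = -46/223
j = 138/1115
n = 63/223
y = -260/223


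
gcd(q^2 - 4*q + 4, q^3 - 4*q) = q - 2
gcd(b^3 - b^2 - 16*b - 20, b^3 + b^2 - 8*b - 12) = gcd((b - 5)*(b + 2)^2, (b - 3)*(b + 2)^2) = b^2 + 4*b + 4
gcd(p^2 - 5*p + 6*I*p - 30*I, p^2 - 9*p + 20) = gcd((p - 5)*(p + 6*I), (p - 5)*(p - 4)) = p - 5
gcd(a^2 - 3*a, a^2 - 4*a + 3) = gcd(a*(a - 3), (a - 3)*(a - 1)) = a - 3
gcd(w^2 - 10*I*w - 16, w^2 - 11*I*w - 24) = w - 8*I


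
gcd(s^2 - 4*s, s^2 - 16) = s - 4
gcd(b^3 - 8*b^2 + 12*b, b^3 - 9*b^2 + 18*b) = b^2 - 6*b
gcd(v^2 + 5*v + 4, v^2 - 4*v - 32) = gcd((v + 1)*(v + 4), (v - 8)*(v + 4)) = v + 4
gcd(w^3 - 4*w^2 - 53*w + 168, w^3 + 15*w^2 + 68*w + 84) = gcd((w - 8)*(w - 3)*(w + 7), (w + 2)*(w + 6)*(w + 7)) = w + 7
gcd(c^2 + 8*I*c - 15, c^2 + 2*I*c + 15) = c + 5*I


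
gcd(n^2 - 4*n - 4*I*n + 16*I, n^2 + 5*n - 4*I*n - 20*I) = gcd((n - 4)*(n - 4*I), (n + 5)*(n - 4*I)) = n - 4*I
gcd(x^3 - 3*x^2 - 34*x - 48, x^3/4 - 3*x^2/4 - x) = 1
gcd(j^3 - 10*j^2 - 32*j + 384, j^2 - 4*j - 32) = j - 8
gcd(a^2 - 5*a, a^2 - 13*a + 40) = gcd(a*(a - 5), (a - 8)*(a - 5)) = a - 5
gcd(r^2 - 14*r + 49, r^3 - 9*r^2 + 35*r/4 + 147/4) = r - 7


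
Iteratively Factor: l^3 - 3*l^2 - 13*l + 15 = (l + 3)*(l^2 - 6*l + 5) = (l - 5)*(l + 3)*(l - 1)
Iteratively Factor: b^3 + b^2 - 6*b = (b - 2)*(b^2 + 3*b) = (b - 2)*(b + 3)*(b)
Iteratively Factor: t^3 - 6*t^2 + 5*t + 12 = (t - 4)*(t^2 - 2*t - 3) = (t - 4)*(t + 1)*(t - 3)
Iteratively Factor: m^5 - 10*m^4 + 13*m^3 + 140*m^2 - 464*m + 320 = (m - 1)*(m^4 - 9*m^3 + 4*m^2 + 144*m - 320) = (m - 1)*(m + 4)*(m^3 - 13*m^2 + 56*m - 80) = (m - 4)*(m - 1)*(m + 4)*(m^2 - 9*m + 20) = (m - 5)*(m - 4)*(m - 1)*(m + 4)*(m - 4)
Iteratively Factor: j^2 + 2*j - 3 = (j + 3)*(j - 1)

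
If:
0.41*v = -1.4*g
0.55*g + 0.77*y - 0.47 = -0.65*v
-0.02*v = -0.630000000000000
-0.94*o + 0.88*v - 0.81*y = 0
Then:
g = -9.22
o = 46.20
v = 31.50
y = -19.39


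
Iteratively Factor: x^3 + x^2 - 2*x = (x + 2)*(x^2 - x) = x*(x + 2)*(x - 1)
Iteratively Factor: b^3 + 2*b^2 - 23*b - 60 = (b + 4)*(b^2 - 2*b - 15) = (b - 5)*(b + 4)*(b + 3)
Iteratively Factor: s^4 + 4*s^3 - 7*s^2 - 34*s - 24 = (s - 3)*(s^3 + 7*s^2 + 14*s + 8) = (s - 3)*(s + 4)*(s^2 + 3*s + 2) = (s - 3)*(s + 2)*(s + 4)*(s + 1)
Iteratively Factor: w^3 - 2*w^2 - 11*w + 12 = (w - 1)*(w^2 - w - 12) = (w - 1)*(w + 3)*(w - 4)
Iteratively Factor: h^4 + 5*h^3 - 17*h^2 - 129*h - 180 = (h - 5)*(h^3 + 10*h^2 + 33*h + 36) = (h - 5)*(h + 4)*(h^2 + 6*h + 9) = (h - 5)*(h + 3)*(h + 4)*(h + 3)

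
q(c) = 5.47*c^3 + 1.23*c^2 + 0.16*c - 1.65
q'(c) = 16.41*c^2 + 2.46*c + 0.16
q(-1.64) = -22.73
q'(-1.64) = 40.26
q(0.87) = 3.02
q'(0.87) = 14.72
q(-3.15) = -160.92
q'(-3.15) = 155.24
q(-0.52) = -2.17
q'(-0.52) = 3.32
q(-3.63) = -247.67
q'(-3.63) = 207.46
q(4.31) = 459.83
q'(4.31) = 315.60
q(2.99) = 156.04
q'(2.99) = 154.22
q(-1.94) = -37.27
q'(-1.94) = 57.15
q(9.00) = 4087.05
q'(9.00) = 1351.51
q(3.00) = 157.59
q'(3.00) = 155.23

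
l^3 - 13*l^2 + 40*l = l*(l - 8)*(l - 5)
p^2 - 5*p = p*(p - 5)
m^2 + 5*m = m*(m + 5)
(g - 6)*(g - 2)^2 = g^3 - 10*g^2 + 28*g - 24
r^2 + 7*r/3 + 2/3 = (r + 1/3)*(r + 2)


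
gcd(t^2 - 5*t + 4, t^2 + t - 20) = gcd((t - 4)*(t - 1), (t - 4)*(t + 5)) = t - 4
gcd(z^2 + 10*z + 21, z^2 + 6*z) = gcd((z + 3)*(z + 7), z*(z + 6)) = 1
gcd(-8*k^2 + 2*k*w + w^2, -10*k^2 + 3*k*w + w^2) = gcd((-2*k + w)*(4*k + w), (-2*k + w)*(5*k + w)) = -2*k + w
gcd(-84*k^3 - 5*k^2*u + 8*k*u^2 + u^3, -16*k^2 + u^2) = 4*k + u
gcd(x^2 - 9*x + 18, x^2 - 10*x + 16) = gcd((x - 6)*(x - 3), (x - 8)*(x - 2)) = 1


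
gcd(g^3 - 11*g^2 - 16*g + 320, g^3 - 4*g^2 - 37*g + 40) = g^2 - 3*g - 40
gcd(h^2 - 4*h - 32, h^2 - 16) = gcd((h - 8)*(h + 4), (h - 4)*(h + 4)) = h + 4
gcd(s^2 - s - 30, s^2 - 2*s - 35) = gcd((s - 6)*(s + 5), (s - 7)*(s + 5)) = s + 5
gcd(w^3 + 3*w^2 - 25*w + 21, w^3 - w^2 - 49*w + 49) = w^2 + 6*w - 7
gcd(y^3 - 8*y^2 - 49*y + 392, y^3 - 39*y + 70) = y + 7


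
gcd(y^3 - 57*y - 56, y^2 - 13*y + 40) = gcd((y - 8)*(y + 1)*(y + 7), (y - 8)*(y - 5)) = y - 8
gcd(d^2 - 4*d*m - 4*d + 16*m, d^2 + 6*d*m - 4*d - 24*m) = d - 4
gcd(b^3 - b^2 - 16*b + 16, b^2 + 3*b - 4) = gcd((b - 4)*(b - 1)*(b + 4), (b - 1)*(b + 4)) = b^2 + 3*b - 4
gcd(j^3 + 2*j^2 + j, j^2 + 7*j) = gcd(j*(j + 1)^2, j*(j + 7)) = j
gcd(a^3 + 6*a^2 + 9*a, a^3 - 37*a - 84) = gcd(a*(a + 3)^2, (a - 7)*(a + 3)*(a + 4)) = a + 3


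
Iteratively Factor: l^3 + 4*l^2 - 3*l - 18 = (l - 2)*(l^2 + 6*l + 9) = (l - 2)*(l + 3)*(l + 3)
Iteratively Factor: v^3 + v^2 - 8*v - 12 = (v + 2)*(v^2 - v - 6) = (v + 2)^2*(v - 3)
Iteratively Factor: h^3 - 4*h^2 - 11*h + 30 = (h - 5)*(h^2 + h - 6) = (h - 5)*(h + 3)*(h - 2)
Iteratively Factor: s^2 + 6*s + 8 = (s + 4)*(s + 2)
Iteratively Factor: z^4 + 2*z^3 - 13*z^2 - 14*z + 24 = (z + 2)*(z^3 - 13*z + 12) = (z - 1)*(z + 2)*(z^2 + z - 12) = (z - 3)*(z - 1)*(z + 2)*(z + 4)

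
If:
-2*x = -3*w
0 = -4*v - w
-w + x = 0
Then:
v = 0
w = 0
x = 0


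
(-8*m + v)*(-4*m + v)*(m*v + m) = 32*m^3*v + 32*m^3 - 12*m^2*v^2 - 12*m^2*v + m*v^3 + m*v^2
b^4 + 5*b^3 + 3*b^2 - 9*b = b*(b - 1)*(b + 3)^2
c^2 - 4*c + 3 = (c - 3)*(c - 1)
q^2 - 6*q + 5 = (q - 5)*(q - 1)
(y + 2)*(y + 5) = y^2 + 7*y + 10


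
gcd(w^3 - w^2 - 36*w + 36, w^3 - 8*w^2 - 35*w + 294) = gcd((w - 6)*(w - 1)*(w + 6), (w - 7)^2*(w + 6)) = w + 6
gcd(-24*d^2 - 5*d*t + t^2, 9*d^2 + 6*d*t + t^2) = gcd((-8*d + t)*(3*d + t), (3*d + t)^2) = 3*d + t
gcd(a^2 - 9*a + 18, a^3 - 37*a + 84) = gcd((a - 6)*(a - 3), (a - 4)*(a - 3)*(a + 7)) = a - 3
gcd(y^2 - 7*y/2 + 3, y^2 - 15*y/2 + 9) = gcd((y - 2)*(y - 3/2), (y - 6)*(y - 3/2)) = y - 3/2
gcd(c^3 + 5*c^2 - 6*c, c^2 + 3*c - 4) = c - 1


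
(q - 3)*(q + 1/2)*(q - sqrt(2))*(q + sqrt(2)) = q^4 - 5*q^3/2 - 7*q^2/2 + 5*q + 3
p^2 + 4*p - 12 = (p - 2)*(p + 6)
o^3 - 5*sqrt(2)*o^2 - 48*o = o*(o - 8*sqrt(2))*(o + 3*sqrt(2))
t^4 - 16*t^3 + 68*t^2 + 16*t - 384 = (t - 8)*(t - 6)*(t - 4)*(t + 2)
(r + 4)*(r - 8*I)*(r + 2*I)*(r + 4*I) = r^4 + 4*r^3 - 2*I*r^3 + 40*r^2 - 8*I*r^2 + 160*r + 64*I*r + 256*I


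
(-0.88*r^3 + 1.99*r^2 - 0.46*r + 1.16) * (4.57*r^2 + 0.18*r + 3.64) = -4.0216*r^5 + 8.9359*r^4 - 4.9472*r^3 + 12.462*r^2 - 1.4656*r + 4.2224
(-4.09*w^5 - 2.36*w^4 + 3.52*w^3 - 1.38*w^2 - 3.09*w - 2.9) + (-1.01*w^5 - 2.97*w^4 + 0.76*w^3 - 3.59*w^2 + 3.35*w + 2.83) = -5.1*w^5 - 5.33*w^4 + 4.28*w^3 - 4.97*w^2 + 0.26*w - 0.0699999999999998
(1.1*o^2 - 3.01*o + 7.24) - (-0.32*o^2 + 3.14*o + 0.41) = 1.42*o^2 - 6.15*o + 6.83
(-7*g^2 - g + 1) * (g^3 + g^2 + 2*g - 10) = -7*g^5 - 8*g^4 - 14*g^3 + 69*g^2 + 12*g - 10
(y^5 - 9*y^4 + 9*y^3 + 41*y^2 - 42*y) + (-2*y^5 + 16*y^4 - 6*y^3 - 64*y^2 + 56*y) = -y^5 + 7*y^4 + 3*y^3 - 23*y^2 + 14*y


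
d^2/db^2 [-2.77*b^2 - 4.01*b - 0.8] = -5.54000000000000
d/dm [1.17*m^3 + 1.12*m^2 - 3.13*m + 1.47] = 3.51*m^2 + 2.24*m - 3.13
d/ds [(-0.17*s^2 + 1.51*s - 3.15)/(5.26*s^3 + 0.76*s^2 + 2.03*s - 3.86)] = (0.8942*s^4 - 15.8852*s^3 + 48.2143*s^2 + 6.1004*s + 0.565899999999999)/(27.6676*s^6 + 7.9952*s^5 + 21.9332*s^4 - 37.5216*s^3 - 1.7463*s^2 - 15.6716*s + 14.8996)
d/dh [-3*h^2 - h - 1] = -6*h - 1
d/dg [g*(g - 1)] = 2*g - 1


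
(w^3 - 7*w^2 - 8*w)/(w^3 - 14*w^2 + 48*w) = (w + 1)/(w - 6)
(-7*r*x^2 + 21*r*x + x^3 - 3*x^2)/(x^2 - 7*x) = (-7*r*x + 21*r + x^2 - 3*x)/(x - 7)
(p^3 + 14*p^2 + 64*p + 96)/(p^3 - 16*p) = (p^2 + 10*p + 24)/(p*(p - 4))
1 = 1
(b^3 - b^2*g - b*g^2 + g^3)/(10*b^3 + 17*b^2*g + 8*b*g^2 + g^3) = (b^2 - 2*b*g + g^2)/(10*b^2 + 7*b*g + g^2)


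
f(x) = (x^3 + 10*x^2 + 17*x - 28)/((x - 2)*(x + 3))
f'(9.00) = 0.76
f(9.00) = 19.81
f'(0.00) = -2.06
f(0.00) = 4.67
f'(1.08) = -11.95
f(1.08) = -0.87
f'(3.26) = -5.88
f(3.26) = 21.34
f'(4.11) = -1.49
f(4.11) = 18.68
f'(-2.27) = -5.60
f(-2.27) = 8.58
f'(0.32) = -3.12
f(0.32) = 3.86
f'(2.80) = -15.97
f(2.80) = 25.85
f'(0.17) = -2.54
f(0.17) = 4.28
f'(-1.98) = -2.76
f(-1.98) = 7.44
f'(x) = (3*x^2 + 20*x + 17)/((x - 2)*(x + 3)) - (x^3 + 10*x^2 + 17*x - 28)/((x - 2)*(x + 3)^2) - (x^3 + 10*x^2 + 17*x - 28)/((x - 2)^2*(x + 3))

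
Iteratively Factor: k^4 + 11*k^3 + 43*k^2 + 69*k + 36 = (k + 1)*(k^3 + 10*k^2 + 33*k + 36) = (k + 1)*(k + 4)*(k^2 + 6*k + 9) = (k + 1)*(k + 3)*(k + 4)*(k + 3)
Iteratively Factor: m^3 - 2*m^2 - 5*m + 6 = (m + 2)*(m^2 - 4*m + 3) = (m - 3)*(m + 2)*(m - 1)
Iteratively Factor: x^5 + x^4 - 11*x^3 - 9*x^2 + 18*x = (x + 3)*(x^4 - 2*x^3 - 5*x^2 + 6*x) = x*(x + 3)*(x^3 - 2*x^2 - 5*x + 6) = x*(x - 3)*(x + 3)*(x^2 + x - 2) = x*(x - 3)*(x + 2)*(x + 3)*(x - 1)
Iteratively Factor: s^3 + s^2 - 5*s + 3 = (s + 3)*(s^2 - 2*s + 1) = (s - 1)*(s + 3)*(s - 1)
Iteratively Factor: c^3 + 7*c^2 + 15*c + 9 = (c + 3)*(c^2 + 4*c + 3) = (c + 1)*(c + 3)*(c + 3)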